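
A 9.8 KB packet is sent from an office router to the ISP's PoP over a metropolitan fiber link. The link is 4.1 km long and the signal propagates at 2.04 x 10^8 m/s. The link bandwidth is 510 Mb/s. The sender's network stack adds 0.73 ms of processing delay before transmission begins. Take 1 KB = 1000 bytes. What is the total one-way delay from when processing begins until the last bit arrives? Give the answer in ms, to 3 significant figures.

L = 78400 bits.
Transmission delay = L/R = 78400 / 510000000 = 0.153725 ms.
Propagation delay = d/s = 4100 m / 204000000 m/s = 0.020098 ms.
Plus processing delay 0.73 ms = 0.73 ms.
Total = 0.904 ms.

0.904 ms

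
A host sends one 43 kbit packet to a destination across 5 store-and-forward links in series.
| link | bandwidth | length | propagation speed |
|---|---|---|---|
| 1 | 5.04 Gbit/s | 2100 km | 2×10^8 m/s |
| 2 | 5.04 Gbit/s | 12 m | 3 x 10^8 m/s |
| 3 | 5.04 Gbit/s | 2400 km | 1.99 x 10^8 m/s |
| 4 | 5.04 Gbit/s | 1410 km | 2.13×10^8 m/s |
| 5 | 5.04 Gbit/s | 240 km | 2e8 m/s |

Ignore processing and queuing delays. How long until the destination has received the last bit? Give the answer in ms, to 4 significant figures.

L = 43000 bits.
Transmission delay per hop = L/R = 43000/5040000000 = 0.00853175 ms; 5 hops → 0.0426587 ms.
Propagation delays (d/s per hop): 10.5, 4e-05, 12.0603, 6.61972, 1.2 ms; sum = 30.3801 ms.
End-to-end = 30.42 ms.

30.42 ms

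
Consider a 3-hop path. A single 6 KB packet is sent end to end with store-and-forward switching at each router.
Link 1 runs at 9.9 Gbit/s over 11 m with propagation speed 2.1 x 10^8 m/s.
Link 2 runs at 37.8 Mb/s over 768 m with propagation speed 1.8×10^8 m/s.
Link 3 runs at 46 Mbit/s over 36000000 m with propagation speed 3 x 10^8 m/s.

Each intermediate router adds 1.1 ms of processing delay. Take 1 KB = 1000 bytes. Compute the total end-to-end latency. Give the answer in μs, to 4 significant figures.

L = 48000 bits.
Transmission delays (L/R per hop): 4.84848, 1269.84, 1043.48 μs; sum = 2318.17 μs.
Propagation delays (d/s per hop): 0.052381, 4.26667, 120000 μs; sum = 120004 μs.
Processing at 2 router(s): 2 × 1.1 ms = 2200 μs.
End-to-end = 124500 μs.

124500 μs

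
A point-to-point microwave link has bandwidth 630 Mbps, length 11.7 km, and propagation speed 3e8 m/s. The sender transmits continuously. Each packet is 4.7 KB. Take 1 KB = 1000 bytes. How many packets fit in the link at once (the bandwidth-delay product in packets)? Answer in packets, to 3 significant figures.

0.653 packets

Propagation delay = 11700 / 300000000 = 3.9e-05 s.
BDP = R × t_prop = 630000000 × 3.9e-05 = 24570 bits.
In packets of 37600 bits: 0.653 packets.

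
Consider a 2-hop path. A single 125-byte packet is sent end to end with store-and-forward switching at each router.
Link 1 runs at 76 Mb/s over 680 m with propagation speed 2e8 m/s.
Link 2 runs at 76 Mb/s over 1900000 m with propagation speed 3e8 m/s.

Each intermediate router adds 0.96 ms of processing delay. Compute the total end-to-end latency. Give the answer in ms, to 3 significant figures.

L = 125 × 8 = 1000 bits.
Transmission delay per hop = L/R = 1000/76000000 = 0.0131579 ms; 2 hops → 0.0263158 ms.
Propagation delays (d/s per hop): 0.0034, 6.33333 ms; sum = 6.33673 ms.
Processing at 1 router(s): 1 × 0.96 ms = 0.96 ms.
End-to-end = 7.32 ms.

7.32 ms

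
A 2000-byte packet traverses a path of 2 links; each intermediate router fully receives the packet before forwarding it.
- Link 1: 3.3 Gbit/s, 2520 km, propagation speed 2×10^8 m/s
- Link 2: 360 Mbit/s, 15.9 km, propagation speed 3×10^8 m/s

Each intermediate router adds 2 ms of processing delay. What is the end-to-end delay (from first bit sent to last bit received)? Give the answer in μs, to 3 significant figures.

14700 μs

L = 2000 × 8 = 16000 bits.
Transmission delays (L/R per hop): 4.84848, 44.4444 μs; sum = 49.2929 μs.
Propagation delays (d/s per hop): 12600, 53 μs; sum = 12653 μs.
Processing at 1 router(s): 1 × 2 ms = 2000 μs.
End-to-end = 14700 μs.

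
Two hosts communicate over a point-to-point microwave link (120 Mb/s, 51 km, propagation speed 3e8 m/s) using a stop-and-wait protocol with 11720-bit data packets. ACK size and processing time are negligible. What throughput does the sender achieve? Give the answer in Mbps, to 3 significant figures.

26.8 Mbps

t_tx = L/R = 11720/120000000 = 9.76667e-05 s.
t_prop = 51000/300000000 = 0.00017 s; RTT = 0.00034 s.
Cycle = t_tx + RTT = 0.000437667 s.
Throughput = L / cycle = 11720 / 0.000437667 = 26.8 Mbps.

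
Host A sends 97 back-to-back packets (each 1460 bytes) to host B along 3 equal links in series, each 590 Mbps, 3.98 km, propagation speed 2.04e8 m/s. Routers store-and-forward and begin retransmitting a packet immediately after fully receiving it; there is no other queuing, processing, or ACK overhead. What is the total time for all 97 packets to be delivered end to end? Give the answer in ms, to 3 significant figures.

2.02 ms

Per-hop transmission t_tx = L/R = 11680/590000000 = 0.0197966 ms.
Per-hop propagation t_prop = 3980/204000000 = 0.0195098 ms.
Pipeline fill: first packet needs 3·t_tx to clear all hops; remaining 96 packets each add one t_tx.
Total = (3+97-1)·t_tx + 3·t_prop = 99·0.0197966 + 3·0.0195098 = 2.02 ms.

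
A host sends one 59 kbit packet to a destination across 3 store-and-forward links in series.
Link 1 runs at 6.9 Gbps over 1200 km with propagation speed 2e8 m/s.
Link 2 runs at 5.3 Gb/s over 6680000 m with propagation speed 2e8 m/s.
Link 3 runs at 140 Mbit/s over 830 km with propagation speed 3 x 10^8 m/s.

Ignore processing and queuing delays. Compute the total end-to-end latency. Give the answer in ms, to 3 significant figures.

L = 59000 bits.
Transmission delays (L/R per hop): 0.00855072, 0.0111321, 0.421429 ms; sum = 0.441111 ms.
Propagation delays (d/s per hop): 6, 33.4, 2.76667 ms; sum = 42.1667 ms.
End-to-end = 42.6 ms.

42.6 ms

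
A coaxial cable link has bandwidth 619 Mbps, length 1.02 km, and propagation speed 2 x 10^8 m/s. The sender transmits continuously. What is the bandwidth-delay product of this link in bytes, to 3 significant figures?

Propagation delay = 1020 / 200000000 = 5.1e-06 s.
BDP = R × t_prop = 619000000 × 5.1e-06 = 3156.9 bits.
In bytes: 3156.9/8 = 395 bytes.

395 bytes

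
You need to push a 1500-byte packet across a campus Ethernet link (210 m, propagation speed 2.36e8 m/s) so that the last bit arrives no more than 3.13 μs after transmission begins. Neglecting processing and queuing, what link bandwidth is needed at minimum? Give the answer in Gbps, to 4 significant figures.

L = 12000 bits.
Propagation delay = 210 / 236000000 = 0.889831 μs.
Transmission budget = 3.13 − 0.889831 = 2.24017 μs.
R ≥ L / t_tx = 12000 bits / 2.24017e-06 s = 5.357 Gbps.

5.357 Gbps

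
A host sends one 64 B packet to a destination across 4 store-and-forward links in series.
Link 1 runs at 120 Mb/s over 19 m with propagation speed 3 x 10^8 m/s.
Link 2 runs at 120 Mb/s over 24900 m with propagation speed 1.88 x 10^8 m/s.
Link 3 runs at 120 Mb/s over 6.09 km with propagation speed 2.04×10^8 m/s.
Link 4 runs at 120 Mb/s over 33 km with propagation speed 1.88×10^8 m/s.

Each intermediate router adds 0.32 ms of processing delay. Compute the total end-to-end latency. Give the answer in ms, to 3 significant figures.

L = 64 × 8 = 512 bits.
Transmission delay per hop = L/R = 512/120000000 = 0.00426667 ms; 4 hops → 0.0170667 ms.
Propagation delays (d/s per hop): 6.33333e-05, 0.132447, 0.0298529, 0.175532 ms; sum = 0.337895 ms.
Processing at 3 router(s): 3 × 0.32 ms = 0.96 ms.
End-to-end = 1.31 ms.

1.31 ms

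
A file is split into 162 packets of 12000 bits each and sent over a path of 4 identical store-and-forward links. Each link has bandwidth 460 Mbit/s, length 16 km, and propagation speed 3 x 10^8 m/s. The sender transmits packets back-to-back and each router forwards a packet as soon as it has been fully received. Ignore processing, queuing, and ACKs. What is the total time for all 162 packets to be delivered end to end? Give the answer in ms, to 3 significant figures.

Per-hop transmission t_tx = L/R = 12000/460000000 = 0.026087 ms.
Per-hop propagation t_prop = 16000/300000000 = 0.0533333 ms.
Pipeline fill: first packet needs 4·t_tx to clear all hops; remaining 161 packets each add one t_tx.
Total = (4+162-1)·t_tx + 4·t_prop = 165·0.026087 + 4·0.0533333 = 4.52 ms.

4.52 ms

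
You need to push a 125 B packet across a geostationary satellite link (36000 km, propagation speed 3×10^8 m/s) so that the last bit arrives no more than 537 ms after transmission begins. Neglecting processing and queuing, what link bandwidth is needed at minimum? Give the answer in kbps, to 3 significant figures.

L = 1000 bits.
Propagation delay = 36000000 / 300000000 = 120 ms.
Transmission budget = 537 − 120 = 417 ms.
R ≥ L / t_tx = 1000 bits / 0.417 s = 2.40 kbps.

2.40 kbps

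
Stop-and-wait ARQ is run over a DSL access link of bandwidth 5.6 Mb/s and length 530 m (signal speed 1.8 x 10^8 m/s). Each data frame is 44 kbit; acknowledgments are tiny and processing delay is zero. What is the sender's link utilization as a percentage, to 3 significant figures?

99.9 %

t_tx = L/R = 44000/5600000 = 0.00785714 s.
t_prop = 530/180000000 = 2.94444e-06 s; RTT = 5.88889e-06 s.
Cycle = t_tx + RTT = 0.00786303 s.
Utilization = t_tx / cycle = 0.00785714/0.00786303 = 99.9 %.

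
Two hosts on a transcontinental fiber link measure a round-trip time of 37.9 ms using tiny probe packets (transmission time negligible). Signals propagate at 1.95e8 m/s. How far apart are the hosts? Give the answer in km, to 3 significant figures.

3700 km

One-way propagation = RTT/2 = 18.95 ms.
d = s × t = 195000000 × 0.01895 = 3700 km.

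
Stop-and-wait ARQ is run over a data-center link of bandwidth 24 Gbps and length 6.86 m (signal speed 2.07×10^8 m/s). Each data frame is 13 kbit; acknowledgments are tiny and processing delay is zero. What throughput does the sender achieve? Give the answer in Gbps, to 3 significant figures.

t_tx = L/R = 13000/24000000000 = 5.41667e-07 s.
t_prop = 6.86/2.07e+08 = 3.31401e-08 s; RTT = 6.62802e-08 s.
Cycle = t_tx + RTT = 6.07947e-07 s.
Throughput = L / cycle = 13000 / 6.07947e-07 = 21.4 Gbps.

21.4 Gbps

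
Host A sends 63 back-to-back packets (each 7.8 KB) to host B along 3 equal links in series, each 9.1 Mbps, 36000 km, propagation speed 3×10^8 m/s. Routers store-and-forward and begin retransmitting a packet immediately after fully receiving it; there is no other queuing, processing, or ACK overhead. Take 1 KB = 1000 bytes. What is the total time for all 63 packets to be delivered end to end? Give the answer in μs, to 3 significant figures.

Per-hop transmission t_tx = L/R = 62400/9100000 = 6857.14 μs.
Per-hop propagation t_prop = 36000000/300000000 = 120000 μs.
Pipeline fill: first packet needs 3·t_tx to clear all hops; remaining 62 packets each add one t_tx.
Total = (3+63-1)·t_tx + 3·t_prop = 65·6857.14 + 3·120000 = 806000 μs.

806000 μs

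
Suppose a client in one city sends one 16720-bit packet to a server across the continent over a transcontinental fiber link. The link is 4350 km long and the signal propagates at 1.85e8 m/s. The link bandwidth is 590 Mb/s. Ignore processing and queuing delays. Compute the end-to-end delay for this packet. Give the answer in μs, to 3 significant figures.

23500 μs

Transmission delay = L/R = 16720 / 590000000 = 28.339 μs.
Propagation delay = d/s = 4350000 m / 185000000 m/s = 23513.5 μs.
Total = 23500 μs.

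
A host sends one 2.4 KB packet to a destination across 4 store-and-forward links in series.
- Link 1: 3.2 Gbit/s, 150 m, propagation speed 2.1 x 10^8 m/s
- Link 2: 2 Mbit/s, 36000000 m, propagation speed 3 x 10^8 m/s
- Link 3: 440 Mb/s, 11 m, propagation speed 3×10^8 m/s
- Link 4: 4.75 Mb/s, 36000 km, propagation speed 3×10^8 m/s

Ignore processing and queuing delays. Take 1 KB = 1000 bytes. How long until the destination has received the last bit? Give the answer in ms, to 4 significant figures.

L = 19200 bits.
Transmission delays (L/R per hop): 0.006, 9.6, 0.0436364, 4.04211 ms; sum = 13.6917 ms.
Propagation delays (d/s per hop): 0.000714286, 120, 3.66667e-05, 120 ms; sum = 240.001 ms.
End-to-end = 253.7 ms.

253.7 ms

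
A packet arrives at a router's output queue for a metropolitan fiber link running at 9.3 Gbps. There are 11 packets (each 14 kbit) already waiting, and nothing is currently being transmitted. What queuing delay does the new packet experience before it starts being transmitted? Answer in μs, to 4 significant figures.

16.56 μs

Each queued packet: L/R = 14000/9300000000 = 1.50538 μs.
11 queued → 16.5591 μs.
Queuing delay = 16.56 μs.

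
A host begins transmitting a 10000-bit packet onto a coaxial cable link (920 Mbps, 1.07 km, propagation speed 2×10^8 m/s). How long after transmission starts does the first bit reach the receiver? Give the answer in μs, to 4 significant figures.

First bit experiences only propagation delay: d/s = 1070/200000000 = 5.350 μs.

5.350 μs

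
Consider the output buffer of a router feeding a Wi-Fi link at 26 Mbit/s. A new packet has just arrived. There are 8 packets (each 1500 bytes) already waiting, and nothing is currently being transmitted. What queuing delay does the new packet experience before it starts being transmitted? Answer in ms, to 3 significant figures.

Each queued packet: L/R = 12000/26000000 = 0.461538 ms.
8 queued → 3.69231 ms.
Queuing delay = 3.69 ms.

3.69 ms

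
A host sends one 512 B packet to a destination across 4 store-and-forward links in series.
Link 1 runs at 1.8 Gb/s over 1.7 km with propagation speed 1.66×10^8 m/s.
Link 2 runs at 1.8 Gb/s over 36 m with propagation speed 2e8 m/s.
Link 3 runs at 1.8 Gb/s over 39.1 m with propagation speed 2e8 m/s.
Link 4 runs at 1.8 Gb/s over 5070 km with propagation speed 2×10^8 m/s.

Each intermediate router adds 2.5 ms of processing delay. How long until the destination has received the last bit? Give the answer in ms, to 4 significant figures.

L = 512 × 8 = 4096 bits.
Transmission delay per hop = L/R = 4096/1800000000 = 0.00227556 ms; 4 hops → 0.00910222 ms.
Propagation delays (d/s per hop): 0.010241, 0.00018, 0.0001955, 25.35 ms; sum = 25.3606 ms.
Processing at 3 router(s): 3 × 2.5 ms = 7.5 ms.
End-to-end = 32.87 ms.

32.87 ms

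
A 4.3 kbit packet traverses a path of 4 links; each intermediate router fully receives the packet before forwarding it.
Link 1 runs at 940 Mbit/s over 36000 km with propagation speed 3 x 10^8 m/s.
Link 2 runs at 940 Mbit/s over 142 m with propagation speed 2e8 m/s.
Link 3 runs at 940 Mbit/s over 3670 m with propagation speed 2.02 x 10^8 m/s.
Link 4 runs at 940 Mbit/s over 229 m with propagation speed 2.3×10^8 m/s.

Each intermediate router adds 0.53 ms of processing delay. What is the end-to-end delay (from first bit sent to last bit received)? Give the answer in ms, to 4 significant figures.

121.6 ms

L = 4300 bits.
Transmission delay per hop = L/R = 4300/940000000 = 0.00457447 ms; 4 hops → 0.0182979 ms.
Propagation delays (d/s per hop): 120, 0.00071, 0.0181683, 0.000995652 ms; sum = 120.02 ms.
Processing at 3 router(s): 3 × 0.53 ms = 1.59 ms.
End-to-end = 121.6 ms.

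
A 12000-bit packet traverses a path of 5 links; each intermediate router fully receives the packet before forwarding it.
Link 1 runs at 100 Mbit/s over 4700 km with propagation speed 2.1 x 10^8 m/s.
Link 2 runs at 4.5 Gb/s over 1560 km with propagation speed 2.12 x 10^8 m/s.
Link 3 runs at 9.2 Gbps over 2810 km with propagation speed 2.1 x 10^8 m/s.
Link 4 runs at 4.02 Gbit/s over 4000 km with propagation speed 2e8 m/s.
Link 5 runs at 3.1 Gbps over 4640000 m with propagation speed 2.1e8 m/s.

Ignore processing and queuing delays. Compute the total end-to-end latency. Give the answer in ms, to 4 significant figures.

85.35 ms

Transmission delays (L/R per hop): 0.12, 0.00266667, 0.00130435, 0.00298507, 0.00387097 ms; sum = 0.130827 ms.
Propagation delays (d/s per hop): 22.381, 7.35849, 13.381, 20, 22.0952 ms; sum = 85.2156 ms.
End-to-end = 85.35 ms.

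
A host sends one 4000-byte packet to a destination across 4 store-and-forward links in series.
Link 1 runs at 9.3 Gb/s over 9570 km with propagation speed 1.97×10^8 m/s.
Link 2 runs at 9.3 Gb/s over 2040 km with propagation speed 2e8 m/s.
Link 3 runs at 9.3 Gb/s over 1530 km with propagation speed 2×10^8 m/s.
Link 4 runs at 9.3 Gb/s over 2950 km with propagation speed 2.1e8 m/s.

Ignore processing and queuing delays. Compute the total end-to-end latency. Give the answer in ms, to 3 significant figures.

80.5 ms

L = 4000 × 8 = 32000 bits.
Transmission delay per hop = L/R = 32000/9300000000 = 0.00344086 ms; 4 hops → 0.0137634 ms.
Propagation delays (d/s per hop): 48.5787, 10.2, 7.65, 14.0476 ms; sum = 80.4763 ms.
End-to-end = 80.5 ms.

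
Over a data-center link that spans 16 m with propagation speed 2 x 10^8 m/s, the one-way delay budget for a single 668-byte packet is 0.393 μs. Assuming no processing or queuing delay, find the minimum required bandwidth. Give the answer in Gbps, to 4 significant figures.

L = 5344 bits.
Propagation delay = 16 / 200000000 = 0.08 μs.
Transmission budget = 0.393 − 0.08 = 0.313 μs.
R ≥ L / t_tx = 5344 bits / 3.13e-07 s = 17.07 Gbps.

17.07 Gbps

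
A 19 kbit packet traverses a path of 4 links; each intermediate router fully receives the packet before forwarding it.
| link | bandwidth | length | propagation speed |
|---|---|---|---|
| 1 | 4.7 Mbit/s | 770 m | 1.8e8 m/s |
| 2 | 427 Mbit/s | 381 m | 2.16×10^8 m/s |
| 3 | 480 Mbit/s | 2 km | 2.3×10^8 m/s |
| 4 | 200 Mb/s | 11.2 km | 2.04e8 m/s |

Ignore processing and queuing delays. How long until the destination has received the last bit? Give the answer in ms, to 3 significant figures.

L = 19000 bits.
Transmission delays (L/R per hop): 4.04255, 0.0444965, 0.0395833, 0.095 ms; sum = 4.22163 ms.
Propagation delays (d/s per hop): 0.00427778, 0.00176389, 0.00869565, 0.054902 ms; sum = 0.0696393 ms.
End-to-end = 4.29 ms.

4.29 ms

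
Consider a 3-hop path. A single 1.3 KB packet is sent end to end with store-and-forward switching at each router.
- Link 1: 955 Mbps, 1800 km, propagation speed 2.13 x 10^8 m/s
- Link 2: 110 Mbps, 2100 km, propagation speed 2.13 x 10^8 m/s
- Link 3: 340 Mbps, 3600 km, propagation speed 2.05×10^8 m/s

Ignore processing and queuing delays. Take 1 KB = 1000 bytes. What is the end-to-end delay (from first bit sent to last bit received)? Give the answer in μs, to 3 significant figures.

36000 μs

L = 10400 bits.
Transmission delays (L/R per hop): 10.8901, 94.5455, 30.5882 μs; sum = 136.024 μs.
Propagation delays (d/s per hop): 8450.7, 9859.15, 17561 μs; sum = 35870.8 μs.
End-to-end = 36000 μs.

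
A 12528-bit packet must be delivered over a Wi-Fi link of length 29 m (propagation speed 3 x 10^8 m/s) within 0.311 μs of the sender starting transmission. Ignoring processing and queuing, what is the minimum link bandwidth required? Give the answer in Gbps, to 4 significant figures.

58.45 Gbps

Propagation delay = 29 / 300000000 = 0.0966667 μs.
Transmission budget = 0.311 − 0.0966667 = 0.214333 μs.
R ≥ L / t_tx = 12528 bits / 2.14333e-07 s = 58.45 Gbps.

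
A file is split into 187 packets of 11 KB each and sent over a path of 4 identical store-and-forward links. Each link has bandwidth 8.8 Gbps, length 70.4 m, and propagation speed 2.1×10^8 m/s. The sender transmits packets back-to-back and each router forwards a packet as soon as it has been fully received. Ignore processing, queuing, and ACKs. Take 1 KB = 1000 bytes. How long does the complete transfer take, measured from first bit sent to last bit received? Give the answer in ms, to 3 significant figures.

Per-hop transmission t_tx = L/R = 88000/8800000000 = 0.01 ms.
Per-hop propagation t_prop = 70.4/210000000 = 0.000335238 ms.
Pipeline fill: first packet needs 4·t_tx to clear all hops; remaining 186 packets each add one t_tx.
Total = (4+187-1)·t_tx + 4·t_prop = 190·0.01 + 4·0.000335238 = 1.90 ms.

1.90 ms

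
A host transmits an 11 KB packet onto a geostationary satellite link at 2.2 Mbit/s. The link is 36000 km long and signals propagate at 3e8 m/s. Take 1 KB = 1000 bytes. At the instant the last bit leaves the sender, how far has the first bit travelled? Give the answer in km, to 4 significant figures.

t_tx = L/R = 88000/2200000 = 0.04 s.
Distance = s × t_tx = 300000000 × 0.04 = 12000 km.

12000 km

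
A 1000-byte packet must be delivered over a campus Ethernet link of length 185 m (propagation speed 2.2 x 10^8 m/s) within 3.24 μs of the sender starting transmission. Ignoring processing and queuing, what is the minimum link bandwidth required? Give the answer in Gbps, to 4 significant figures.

L = 8000 bits.
Propagation delay = 185 / 2.2e+08 = 0.840909 μs.
Transmission budget = 3.24 − 0.840909 = 2.39909 μs.
R ≥ L / t_tx = 8000 bits / 2.39909e-06 s = 3.335 Gbps.

3.335 Gbps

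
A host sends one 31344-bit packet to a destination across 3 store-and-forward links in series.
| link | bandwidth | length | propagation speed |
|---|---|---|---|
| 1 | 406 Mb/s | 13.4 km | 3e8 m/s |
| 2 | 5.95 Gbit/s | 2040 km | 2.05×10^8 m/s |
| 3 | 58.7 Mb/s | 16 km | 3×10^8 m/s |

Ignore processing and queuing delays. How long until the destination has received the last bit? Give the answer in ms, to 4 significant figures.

Transmission delays (L/R per hop): 0.077202, 0.0052679, 0.533969 ms; sum = 0.616439 ms.
Propagation delays (d/s per hop): 0.0446667, 9.95122, 0.0533333 ms; sum = 10.0492 ms.
End-to-end = 10.67 ms.

10.67 ms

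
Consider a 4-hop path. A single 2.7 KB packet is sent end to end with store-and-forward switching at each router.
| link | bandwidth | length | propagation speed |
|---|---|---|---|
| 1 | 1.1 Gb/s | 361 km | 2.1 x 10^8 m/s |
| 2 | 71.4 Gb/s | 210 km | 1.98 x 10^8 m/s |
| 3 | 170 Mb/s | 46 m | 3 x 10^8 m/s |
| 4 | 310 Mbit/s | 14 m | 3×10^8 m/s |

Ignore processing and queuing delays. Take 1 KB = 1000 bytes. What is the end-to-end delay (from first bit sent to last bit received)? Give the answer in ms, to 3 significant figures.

3.00 ms

L = 21600 bits.
Transmission delays (L/R per hop): 0.0196364, 0.000302521, 0.127059, 0.0696774 ms; sum = 0.216675 ms.
Propagation delays (d/s per hop): 1.71905, 1.06061, 0.000153333, 4.66667e-05 ms; sum = 2.77985 ms.
End-to-end = 3.00 ms.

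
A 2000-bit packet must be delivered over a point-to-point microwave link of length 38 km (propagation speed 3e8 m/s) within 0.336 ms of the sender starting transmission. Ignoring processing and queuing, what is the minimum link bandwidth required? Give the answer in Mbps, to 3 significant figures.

Propagation delay = 38000 / 300000000 = 0.126667 ms.
Transmission budget = 0.336 − 0.126667 = 0.209333 ms.
R ≥ L / t_tx = 2000 bits / 0.000209333 s = 9.55 Mbps.

9.55 Mbps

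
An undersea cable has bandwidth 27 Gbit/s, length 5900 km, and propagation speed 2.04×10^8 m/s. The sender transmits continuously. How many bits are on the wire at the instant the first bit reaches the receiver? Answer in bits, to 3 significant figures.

781000000 bits

Propagation delay = 5900000 / 204000000 = 0.0289216 s.
BDP = R × t_prop = 27000000000 × 0.0289216 = 780882000 bits.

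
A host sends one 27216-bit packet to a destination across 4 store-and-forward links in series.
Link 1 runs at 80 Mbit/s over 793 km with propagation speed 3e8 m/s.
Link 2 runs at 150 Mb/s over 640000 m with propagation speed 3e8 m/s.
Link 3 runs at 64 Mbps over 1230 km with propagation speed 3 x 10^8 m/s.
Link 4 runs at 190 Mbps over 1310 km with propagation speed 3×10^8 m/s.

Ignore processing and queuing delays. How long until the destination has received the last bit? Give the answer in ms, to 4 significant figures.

14.33 ms

Transmission delays (L/R per hop): 0.3402, 0.18144, 0.42525, 0.143242 ms; sum = 1.09013 ms.
Propagation delays (d/s per hop): 2.64333, 2.13333, 4.1, 4.36667 ms; sum = 13.2433 ms.
End-to-end = 14.33 ms.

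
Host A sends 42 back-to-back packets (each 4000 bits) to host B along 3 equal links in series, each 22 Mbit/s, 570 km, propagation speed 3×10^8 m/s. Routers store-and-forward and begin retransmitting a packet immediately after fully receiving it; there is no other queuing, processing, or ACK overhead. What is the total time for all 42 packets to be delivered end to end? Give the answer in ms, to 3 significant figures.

13.7 ms

Per-hop transmission t_tx = L/R = 4000/22000000 = 0.181818 ms.
Per-hop propagation t_prop = 570000/300000000 = 1.9 ms.
Pipeline fill: first packet needs 3·t_tx to clear all hops; remaining 41 packets each add one t_tx.
Total = (3+42-1)·t_tx + 3·t_prop = 44·0.181818 + 3·1.9 = 13.7 ms.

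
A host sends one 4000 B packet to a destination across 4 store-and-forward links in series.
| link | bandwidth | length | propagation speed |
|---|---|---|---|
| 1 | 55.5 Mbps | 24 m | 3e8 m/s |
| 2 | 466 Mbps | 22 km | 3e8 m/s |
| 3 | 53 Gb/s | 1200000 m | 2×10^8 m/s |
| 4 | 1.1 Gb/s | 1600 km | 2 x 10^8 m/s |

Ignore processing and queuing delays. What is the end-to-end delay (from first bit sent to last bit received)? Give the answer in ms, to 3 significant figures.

L = 4000 × 8 = 32000 bits.
Transmission delays (L/R per hop): 0.576577, 0.0686695, 0.000603774, 0.0290909 ms; sum = 0.674941 ms.
Propagation delays (d/s per hop): 8e-05, 0.0733333, 6, 8 ms; sum = 14.0734 ms.
End-to-end = 14.7 ms.

14.7 ms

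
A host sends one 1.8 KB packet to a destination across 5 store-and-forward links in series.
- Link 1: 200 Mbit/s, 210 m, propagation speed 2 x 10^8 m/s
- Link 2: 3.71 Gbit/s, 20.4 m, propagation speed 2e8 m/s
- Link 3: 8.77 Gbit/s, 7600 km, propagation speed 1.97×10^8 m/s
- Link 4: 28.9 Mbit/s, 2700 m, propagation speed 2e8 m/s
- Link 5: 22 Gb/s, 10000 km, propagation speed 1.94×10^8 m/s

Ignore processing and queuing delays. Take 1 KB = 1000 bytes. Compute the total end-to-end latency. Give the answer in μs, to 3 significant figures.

L = 14400 bits.
Transmission delays (L/R per hop): 72, 3.8814, 1.64196, 498.27, 0.654545 μs; sum = 576.448 μs.
Propagation delays (d/s per hop): 1.05, 0.102, 38578.7, 13.5, 51546.4 μs; sum = 90139.7 μs.
End-to-end = 90700 μs.

90700 μs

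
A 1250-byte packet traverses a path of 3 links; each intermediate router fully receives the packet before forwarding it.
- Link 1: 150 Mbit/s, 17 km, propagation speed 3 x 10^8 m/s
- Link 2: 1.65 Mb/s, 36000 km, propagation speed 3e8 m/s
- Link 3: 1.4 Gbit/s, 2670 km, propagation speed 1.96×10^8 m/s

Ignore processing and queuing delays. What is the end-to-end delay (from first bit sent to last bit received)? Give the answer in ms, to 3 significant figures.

140 ms

L = 1250 × 8 = 10000 bits.
Transmission delays (L/R per hop): 0.0666667, 6.06061, 0.00714286 ms; sum = 6.13442 ms.
Propagation delays (d/s per hop): 0.0566667, 120, 13.6224 ms; sum = 133.679 ms.
End-to-end = 140 ms.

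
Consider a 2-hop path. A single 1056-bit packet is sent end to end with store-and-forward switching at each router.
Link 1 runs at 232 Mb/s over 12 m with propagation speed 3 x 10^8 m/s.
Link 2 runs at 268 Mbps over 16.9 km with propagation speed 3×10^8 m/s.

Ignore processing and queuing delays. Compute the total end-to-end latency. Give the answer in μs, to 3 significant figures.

Transmission delays (L/R per hop): 4.55172, 3.9403 μs; sum = 8.49202 μs.
Propagation delays (d/s per hop): 0.04, 56.3333 μs; sum = 56.3733 μs.
End-to-end = 64.9 μs.

64.9 μs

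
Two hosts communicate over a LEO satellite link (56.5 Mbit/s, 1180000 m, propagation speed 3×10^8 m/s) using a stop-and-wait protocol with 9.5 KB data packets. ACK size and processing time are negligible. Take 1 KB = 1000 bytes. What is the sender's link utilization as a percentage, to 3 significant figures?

t_tx = L/R = 76000/56500000 = 0.00134513 s.
t_prop = 1180000/300000000 = 0.00393333 s; RTT = 0.00786667 s.
Cycle = t_tx + RTT = 0.0092118 s.
Utilization = t_tx / cycle = 0.00134513/0.0092118 = 14.6 %.

14.6 %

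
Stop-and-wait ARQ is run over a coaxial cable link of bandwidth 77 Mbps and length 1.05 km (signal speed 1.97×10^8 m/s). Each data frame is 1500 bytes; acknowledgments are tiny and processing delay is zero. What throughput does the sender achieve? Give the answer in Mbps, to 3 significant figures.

72.1 Mbps

t_tx = L/R = 12000/77000000 = 0.000155844 s.
t_prop = 1050/197000000 = 5.32995e-06 s; RTT = 1.06599e-05 s.
Cycle = t_tx + RTT = 0.000166504 s.
Throughput = L / cycle = 12000 / 0.000166504 = 72.1 Mbps.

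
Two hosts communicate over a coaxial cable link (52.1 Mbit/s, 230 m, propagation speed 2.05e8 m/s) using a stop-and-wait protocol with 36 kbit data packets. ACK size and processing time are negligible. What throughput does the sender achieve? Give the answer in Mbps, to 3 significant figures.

51.9 Mbps

t_tx = L/R = 36000/52100000 = 0.000690979 s.
t_prop = 230/2.05e+08 = 1.12195e-06 s; RTT = 2.2439e-06 s.
Cycle = t_tx + RTT = 0.000693223 s.
Throughput = L / cycle = 36000 / 0.000693223 = 51.9 Mbps.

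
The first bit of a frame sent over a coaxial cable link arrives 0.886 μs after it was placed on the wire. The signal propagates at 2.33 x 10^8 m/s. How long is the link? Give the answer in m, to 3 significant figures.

d = s × t_prop = 233000000 × 8.86e-07 = 206 m.

206 m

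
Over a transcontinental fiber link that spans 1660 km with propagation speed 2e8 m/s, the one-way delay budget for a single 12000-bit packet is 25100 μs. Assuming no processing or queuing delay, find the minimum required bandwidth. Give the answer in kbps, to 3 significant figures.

714 kbps

Propagation delay = 1660000 / 200000000 = 8300 μs.
Transmission budget = 25100 − 8300 = 16800 μs.
R ≥ L / t_tx = 12000 bits / 0.0168 s = 714 kbps.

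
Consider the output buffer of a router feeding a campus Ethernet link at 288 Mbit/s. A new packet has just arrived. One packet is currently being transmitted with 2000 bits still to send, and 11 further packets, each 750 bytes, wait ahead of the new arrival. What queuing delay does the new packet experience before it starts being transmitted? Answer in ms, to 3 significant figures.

0.236 ms

Each queued packet: L/R = 6000/288000000 = 0.0208333 ms.
11 queued → 0.229167 ms.
Plus remaining 2000 bits of current packet: 0.00694444 ms.
Queuing delay = 0.236 ms.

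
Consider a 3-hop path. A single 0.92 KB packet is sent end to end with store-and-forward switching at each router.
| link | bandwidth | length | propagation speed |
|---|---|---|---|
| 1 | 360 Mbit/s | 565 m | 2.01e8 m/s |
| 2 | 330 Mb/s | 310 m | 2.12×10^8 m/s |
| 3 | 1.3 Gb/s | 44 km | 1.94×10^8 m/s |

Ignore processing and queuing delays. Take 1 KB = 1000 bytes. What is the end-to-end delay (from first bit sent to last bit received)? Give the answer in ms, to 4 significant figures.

L = 7360 bits.
Transmission delays (L/R per hop): 0.0204444, 0.022303, 0.00566154 ms; sum = 0.048409 ms.
Propagation delays (d/s per hop): 0.00281095, 0.00146226, 0.226804 ms; sum = 0.231077 ms.
End-to-end = 0.2795 ms.

0.2795 ms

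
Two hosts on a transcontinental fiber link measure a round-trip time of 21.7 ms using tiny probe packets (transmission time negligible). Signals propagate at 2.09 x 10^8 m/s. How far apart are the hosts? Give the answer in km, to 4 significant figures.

One-way propagation = RTT/2 = 10.85 ms.
d = s × t = 209000000 × 0.01085 = 2268 km.

2268 km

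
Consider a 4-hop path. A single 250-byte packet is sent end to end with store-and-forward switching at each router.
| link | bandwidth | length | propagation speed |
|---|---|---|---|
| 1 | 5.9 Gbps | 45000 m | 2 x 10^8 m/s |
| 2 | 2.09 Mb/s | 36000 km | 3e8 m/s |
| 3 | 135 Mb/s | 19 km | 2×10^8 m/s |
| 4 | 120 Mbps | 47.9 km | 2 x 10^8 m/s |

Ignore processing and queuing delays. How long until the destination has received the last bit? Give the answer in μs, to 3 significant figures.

122000 μs

L = 250 × 8 = 2000 bits.
Transmission delays (L/R per hop): 0.338983, 956.938, 14.8148, 16.6667 μs; sum = 988.758 μs.
Propagation delays (d/s per hop): 225, 120000, 95, 239.5 μs; sum = 120560 μs.
End-to-end = 122000 μs.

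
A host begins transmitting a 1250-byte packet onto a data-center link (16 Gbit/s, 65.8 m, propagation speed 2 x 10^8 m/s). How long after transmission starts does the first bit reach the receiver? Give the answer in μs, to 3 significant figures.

0.329 μs

First bit experiences only propagation delay: d/s = 65.8/200000000 = 0.329 μs.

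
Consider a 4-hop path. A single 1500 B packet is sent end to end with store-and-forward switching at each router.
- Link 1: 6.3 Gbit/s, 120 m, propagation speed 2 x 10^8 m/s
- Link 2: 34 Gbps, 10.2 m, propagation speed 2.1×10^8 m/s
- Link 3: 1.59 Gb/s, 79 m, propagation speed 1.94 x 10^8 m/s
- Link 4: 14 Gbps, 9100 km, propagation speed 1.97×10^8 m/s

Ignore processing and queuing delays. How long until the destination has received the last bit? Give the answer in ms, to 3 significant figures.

L = 1500 × 8 = 12000 bits.
Transmission delays (L/R per hop): 0.00190476, 0.000352941, 0.00754717, 0.000857143 ms; sum = 0.010662 ms.
Propagation delays (d/s per hop): 0.0006, 4.85714e-05, 0.000407216, 46.1929 ms; sum = 46.1939 ms.
End-to-end = 46.2 ms.

46.2 ms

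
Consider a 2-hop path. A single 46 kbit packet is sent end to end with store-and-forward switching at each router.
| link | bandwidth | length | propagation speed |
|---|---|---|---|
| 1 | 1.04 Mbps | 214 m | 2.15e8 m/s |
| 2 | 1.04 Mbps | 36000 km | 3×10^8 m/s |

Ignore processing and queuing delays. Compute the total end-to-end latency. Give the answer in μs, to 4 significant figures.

208500 μs

L = 46000 bits.
Transmission delay per hop = L/R = 46000/1040000 = 44230.8 μs; 2 hops → 88461.5 μs.
Propagation delays (d/s per hop): 0.995349, 120000 μs; sum = 120001 μs.
End-to-end = 208500 μs.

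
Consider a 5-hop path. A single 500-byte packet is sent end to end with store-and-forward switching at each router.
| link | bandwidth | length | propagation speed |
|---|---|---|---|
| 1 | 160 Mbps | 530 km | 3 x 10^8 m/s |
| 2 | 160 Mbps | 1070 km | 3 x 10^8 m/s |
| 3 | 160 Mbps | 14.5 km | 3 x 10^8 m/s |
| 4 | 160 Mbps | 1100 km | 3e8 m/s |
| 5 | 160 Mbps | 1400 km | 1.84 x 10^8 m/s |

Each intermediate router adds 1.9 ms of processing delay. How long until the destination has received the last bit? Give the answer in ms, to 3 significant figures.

L = 500 × 8 = 4000 bits.
Transmission delay per hop = L/R = 4000/160000000 = 0.025 ms; 5 hops → 0.125 ms.
Propagation delays (d/s per hop): 1.76667, 3.56667, 0.0483333, 3.66667, 7.6087 ms; sum = 16.657 ms.
Processing at 4 router(s): 4 × 1.9 ms = 7.6 ms.
End-to-end = 24.4 ms.

24.4 ms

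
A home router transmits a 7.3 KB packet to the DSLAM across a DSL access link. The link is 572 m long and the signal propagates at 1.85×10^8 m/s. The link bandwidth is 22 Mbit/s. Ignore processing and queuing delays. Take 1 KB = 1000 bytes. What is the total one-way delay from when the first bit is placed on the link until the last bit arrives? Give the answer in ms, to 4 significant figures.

L = 58400 bits.
Transmission delay = L/R = 58400 / 22000000 = 2.65455 ms.
Propagation delay = d/s = 572 m / 185000000 m/s = 0.00309189 ms.
Total = 2.658 ms.

2.658 ms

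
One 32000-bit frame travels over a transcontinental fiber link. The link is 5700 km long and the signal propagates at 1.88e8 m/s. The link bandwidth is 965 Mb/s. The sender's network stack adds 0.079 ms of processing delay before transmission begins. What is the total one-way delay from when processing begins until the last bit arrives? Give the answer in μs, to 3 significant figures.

Transmission delay = L/R = 32000 / 965000000 = 33.1606 μs.
Propagation delay = d/s = 5700000 m / 188000000 m/s = 30319.1 μs.
Plus processing delay 0.079 ms = 79 μs.
Total = 30400 μs.

30400 μs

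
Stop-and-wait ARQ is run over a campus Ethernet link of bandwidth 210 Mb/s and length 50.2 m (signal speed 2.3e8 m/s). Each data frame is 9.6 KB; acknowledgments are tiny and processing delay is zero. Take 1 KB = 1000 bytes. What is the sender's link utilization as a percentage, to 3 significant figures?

99.9 %

t_tx = L/R = 76800/210000000 = 0.000365714 s.
t_prop = 50.2/2.3e+08 = 2.18261e-07 s; RTT = 4.36522e-07 s.
Cycle = t_tx + RTT = 0.000366151 s.
Utilization = t_tx / cycle = 0.000365714/0.000366151 = 99.9 %.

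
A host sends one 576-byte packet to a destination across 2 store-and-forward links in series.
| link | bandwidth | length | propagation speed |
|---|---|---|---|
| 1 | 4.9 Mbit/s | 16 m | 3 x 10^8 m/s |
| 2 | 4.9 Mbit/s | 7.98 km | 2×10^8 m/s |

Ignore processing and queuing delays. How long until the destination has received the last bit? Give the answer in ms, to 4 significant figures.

1.921 ms

L = 576 × 8 = 4608 bits.
Transmission delay per hop = L/R = 4608/4900000 = 0.940408 ms; 2 hops → 1.88082 ms.
Propagation delays (d/s per hop): 5.33333e-05, 0.0399 ms; sum = 0.0399533 ms.
End-to-end = 1.921 ms.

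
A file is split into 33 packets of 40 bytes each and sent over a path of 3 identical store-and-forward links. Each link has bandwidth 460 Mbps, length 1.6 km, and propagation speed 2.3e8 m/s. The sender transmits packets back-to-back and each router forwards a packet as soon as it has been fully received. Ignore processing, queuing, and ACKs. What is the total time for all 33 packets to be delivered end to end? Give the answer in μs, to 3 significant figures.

Per-hop transmission t_tx = L/R = 320/460000000 = 0.695652 μs.
Per-hop propagation t_prop = 1600/2.3e+08 = 6.95652 μs.
Pipeline fill: first packet needs 3·t_tx to clear all hops; remaining 32 packets each add one t_tx.
Total = (3+33-1)·t_tx + 3·t_prop = 35·0.695652 + 3·6.95652 = 45.2 μs.

45.2 μs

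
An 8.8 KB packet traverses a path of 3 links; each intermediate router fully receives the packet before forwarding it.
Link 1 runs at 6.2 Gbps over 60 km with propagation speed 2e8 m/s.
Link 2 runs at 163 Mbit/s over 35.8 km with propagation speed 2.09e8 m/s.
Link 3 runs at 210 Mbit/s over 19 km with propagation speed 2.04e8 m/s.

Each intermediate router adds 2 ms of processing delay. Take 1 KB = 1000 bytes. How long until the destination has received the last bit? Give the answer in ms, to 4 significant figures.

5.343 ms

L = 70400 bits.
Transmission delays (L/R per hop): 0.0113548, 0.431902, 0.335238 ms; sum = 0.778495 ms.
Propagation delays (d/s per hop): 0.3, 0.171292, 0.0931373 ms; sum = 0.564429 ms.
Processing at 2 router(s): 2 × 2 ms = 4 ms.
End-to-end = 5.343 ms.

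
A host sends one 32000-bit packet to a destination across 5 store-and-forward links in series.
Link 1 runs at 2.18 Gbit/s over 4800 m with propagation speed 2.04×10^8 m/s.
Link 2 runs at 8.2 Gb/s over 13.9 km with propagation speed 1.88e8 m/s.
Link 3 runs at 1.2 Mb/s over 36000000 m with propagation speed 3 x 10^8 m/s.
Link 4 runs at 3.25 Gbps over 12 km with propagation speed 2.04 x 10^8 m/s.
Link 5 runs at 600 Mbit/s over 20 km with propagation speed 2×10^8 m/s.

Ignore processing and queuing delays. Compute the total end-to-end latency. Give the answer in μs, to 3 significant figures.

147000 μs

Transmission delays (L/R per hop): 14.6789, 3.90244, 26666.7, 9.84615, 53.3333 μs; sum = 26748.4 μs.
Propagation delays (d/s per hop): 23.5294, 73.9362, 120000, 58.8235, 100 μs; sum = 120256 μs.
End-to-end = 147000 μs.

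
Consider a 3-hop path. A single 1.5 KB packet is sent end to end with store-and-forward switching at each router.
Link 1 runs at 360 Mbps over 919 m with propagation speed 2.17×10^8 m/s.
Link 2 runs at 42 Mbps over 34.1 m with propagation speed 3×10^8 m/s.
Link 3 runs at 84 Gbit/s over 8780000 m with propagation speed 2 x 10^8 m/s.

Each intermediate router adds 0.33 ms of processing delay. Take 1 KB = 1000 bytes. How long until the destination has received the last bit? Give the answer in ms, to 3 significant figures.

L = 12000 bits.
Transmission delays (L/R per hop): 0.0333333, 0.285714, 0.000142857 ms; sum = 0.31919 ms.
Propagation delays (d/s per hop): 0.00423502, 0.000113667, 43.9 ms; sum = 43.9043 ms.
Processing at 2 router(s): 2 × 0.33 ms = 0.66 ms.
End-to-end = 44.9 ms.

44.9 ms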